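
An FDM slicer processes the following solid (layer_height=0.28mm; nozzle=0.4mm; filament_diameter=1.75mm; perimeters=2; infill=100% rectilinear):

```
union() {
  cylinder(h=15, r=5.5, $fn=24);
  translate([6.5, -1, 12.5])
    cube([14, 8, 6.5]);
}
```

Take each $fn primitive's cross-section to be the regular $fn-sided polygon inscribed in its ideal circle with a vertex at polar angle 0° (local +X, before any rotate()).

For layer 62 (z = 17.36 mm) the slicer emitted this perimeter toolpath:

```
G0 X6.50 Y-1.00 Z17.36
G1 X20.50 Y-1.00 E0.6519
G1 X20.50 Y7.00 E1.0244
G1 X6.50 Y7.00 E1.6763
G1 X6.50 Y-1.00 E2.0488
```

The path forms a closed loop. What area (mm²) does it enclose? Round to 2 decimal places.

Apply the shoelace formula to the sequence of (X, Y) vertices; enclosed area = 112.00 mm².

112.00 mm²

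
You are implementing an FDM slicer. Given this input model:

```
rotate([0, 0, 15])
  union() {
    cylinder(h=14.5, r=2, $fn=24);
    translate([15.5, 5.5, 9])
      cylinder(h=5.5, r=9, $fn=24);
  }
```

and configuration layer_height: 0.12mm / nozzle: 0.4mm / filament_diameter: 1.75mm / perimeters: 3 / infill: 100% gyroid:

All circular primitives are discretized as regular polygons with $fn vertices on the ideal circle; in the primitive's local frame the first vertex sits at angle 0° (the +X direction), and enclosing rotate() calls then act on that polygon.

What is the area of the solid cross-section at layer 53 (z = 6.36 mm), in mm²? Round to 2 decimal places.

12.42 mm²

At z = 6.36 mm: the r=2 cylinder contributes a regular 24-gon of circumradius 2 (area = (24/2)·2.000²·sin(360°/24) = 12.42 mm²); the cylinder at (15.5, 5.5) does not reach this height (z outside [9, 14.5]); Taking the union: only the r=2 cylinder is present, so the union is just that shape — area = 12.42 mm²; (rotated 15° about Z; rotation is an isometry so areas/perimeters/island counts are preserved). Overall, the cross-section is a single solid region. Net area = 12.42 mm².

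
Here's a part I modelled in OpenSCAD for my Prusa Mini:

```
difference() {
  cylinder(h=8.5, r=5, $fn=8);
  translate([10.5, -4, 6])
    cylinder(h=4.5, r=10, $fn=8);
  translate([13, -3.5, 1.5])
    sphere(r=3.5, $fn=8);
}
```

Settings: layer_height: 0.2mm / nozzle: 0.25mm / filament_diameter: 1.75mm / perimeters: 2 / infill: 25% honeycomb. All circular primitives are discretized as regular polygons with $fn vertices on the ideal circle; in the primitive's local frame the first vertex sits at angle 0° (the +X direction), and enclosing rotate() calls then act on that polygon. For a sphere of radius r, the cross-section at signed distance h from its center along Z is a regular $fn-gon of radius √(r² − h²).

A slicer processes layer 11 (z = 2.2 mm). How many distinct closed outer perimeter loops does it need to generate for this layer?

At z = 2.2 mm: the cylinder: section is a regular 8-gon, circumradius r=5; the cylinder at (10.5, -4) is not intersected at this z (z outside [6, 10.5]); the r=3.5 sphere at (13, -3.5) contributes a regular 8-gon of circumradius √(3.5²−0.7²) = 3.429; Subtracting the remaining from the first: starting from the r=5 cylinder, the r=3.5 sphere at (13, -3.5) misses the remaining region (no effect) — 1 connected region. The result has 1 disconnected region.

1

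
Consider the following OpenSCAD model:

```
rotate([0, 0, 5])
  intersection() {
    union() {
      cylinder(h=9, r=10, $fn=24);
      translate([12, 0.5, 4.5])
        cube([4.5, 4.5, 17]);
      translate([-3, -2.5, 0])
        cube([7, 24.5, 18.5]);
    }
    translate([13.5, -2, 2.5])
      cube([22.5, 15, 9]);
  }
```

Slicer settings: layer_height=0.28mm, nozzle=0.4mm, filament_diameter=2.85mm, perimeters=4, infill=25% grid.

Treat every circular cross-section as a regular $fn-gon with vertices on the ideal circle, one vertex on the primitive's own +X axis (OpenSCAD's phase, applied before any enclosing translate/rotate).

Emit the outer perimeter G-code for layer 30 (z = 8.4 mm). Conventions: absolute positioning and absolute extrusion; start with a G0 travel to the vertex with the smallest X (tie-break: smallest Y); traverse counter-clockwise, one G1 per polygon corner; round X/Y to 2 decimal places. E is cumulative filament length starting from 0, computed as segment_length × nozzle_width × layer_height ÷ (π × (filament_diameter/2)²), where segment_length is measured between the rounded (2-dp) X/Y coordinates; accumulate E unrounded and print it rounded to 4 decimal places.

G0 X13.01 Y6.16 Z8.40
G1 X13.41 Y1.67 E0.0791
G1 X16.39 Y1.94 E0.1317
G1 X16.00 Y6.42 E0.2106
G1 X13.01 Y6.16 E0.2633

At z = 8.4 mm: the cylinder: section is a regular 24-gon, circumradius r=10; the cube at (12, 0.5) (footprint 4.5×4.5) is included at this height; the cube at (-3, -2.5) is present — its section is the full 7×24.5 rectangle; Merging all regions: the regions partially overlap (shared area 85.55 mm²), so overlapping operands fuse into one piece — 2 connected regions; the cube at (13.5, -2) is present — its section is the full 22.5×15 rectangle; After intersecting: the 22.5×15 cube at (13.5, -2) partially overlaps that combined region; clipping to the common part keeps 13.50 mm² — 1 connected region; (whole slice rotated 5° about Z — lengths, areas and connectivity unchanged). The outline is a single polygon with 4 vertices. Extrusion per mm of travel: 0.4 × 0.28 / (π × 1.425²) = 0.017557. Accumulating E over each segment gives final E = 0.2633.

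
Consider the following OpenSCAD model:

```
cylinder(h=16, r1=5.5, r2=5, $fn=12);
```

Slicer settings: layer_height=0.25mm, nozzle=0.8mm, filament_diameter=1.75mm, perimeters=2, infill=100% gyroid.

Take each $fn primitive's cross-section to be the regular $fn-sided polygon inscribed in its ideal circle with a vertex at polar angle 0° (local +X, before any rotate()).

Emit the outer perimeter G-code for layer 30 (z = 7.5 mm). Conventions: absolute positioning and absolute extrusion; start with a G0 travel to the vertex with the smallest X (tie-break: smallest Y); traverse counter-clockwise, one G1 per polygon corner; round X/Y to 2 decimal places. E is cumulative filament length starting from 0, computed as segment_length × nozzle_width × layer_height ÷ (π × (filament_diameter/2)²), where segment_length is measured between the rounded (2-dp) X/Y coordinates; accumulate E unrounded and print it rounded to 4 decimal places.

At z = 7.5 mm: the cone (r1=5.5→r2=5) has section circumradius 5.266 here — a regular 12-gon. The outline is a single polygon with 12 vertices. Extrusion per mm of travel: 0.8 × 0.25 / (π × 0.875²) = 0.083150. Accumulating E over each segment gives final E = 2.7199.

G0 X-5.27 Y0.00 Z7.50
G1 X-4.56 Y-2.63 E0.2265
G1 X-2.63 Y-4.56 E0.4535
G1 X0.00 Y-5.27 E0.6800
G1 X2.63 Y-4.56 E0.9065
G1 X4.56 Y-2.63 E1.1334
G1 X5.27 Y0.00 E1.3600
G1 X4.56 Y2.63 E1.5865
G1 X2.63 Y4.56 E1.8134
G1 X0.00 Y5.27 E2.0399
G1 X-2.63 Y4.56 E2.2665
G1 X-4.56 Y2.63 E2.4934
G1 X-5.27 Y0.00 E2.7199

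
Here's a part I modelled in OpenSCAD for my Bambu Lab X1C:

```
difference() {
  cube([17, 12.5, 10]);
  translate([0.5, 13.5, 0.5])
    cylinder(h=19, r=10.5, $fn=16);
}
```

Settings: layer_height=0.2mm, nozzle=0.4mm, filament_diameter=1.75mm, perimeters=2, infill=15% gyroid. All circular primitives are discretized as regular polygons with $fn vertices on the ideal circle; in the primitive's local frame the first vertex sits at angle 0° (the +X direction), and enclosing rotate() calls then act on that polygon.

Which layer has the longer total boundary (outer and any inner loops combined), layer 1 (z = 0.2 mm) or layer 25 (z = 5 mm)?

layer 1 (z = 0.2 mm)

Layer 1 (z = 0.2): the 17×12.5 cube contributes its full rectangle (perimeter 59.00 mm); the cylinder at (0.5, 13.5) is not intersected at this z (z outside [0.5, 19.5]); Subtracting the remaining from the first: none of the subtracted shapes is present at this height, so the 17×12.5 cube is unchanged — boundary = 59.00 mm. So its perimeter = 59.00 mm. Layer 25 (z = 5): the cube (footprint 17×12.5) is included at this height (perimeter 59.00 mm); the r=10.5 cylinder at (0.5, 13.5) gives a regular 16-gon of circumradius 10.5 (constant along its height) (perimeter = 2·16·10.500·sin(180°/16) = 65.55 mm); Taking the first minus the rest: starting from the 17×12.5 cube, the r=10.5 cylinder at (0.5, 13.5) partially overlaps it — only the 78.71 mm² overlap (of its 337.53 mm²) is removed, clipping the outline — boundary = 54.68 mm. So its perimeter = 54.68 mm. Layer 1 is larger (59.00 vs 54.68 mm).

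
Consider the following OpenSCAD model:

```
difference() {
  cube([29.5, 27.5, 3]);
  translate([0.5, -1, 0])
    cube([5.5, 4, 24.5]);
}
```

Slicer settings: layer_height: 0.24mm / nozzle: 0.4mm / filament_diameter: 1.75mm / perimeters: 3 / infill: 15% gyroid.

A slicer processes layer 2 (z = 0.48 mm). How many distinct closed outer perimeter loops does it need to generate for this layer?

At z = 0.48 mm: the 29.5×27.5 cube contributes its full rectangle; the cube at (0.5, -1) is present — its section is the full 5.5×4 rectangle; Taking the first minus the rest: starting from the 29.5×27.5 cube, the 5.5×4 cube at (0.5, -1) partially overlaps it — only the 16.50 mm² overlap (of its 22.00 mm²) is removed, clipping the outline — 1 connected region. The result has 1 disconnected region.

1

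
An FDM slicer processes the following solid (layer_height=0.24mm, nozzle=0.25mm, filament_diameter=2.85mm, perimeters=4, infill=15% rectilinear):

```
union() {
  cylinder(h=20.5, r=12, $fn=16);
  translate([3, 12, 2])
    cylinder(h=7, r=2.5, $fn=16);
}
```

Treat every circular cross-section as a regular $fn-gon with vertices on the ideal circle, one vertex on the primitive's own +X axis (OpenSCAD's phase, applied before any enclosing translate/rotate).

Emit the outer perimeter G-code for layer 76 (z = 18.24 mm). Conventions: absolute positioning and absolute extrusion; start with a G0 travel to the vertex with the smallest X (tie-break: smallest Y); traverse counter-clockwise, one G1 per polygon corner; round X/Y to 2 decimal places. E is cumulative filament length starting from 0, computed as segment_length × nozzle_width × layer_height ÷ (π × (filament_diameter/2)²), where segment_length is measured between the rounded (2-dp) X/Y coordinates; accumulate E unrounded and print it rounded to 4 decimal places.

At z = 18.24 mm: the r=12 cylinder gives a regular 16-gon of circumradius 12 (constant along its height); the cylinder at (3, 12) is absent (z outside [2, 9]); Combining (union): only the r=12 cylinder is present, so the union is just that shape — 1 connected region. The outline is a single polygon with 16 vertices. Extrusion per mm of travel: 0.25 × 0.24 / (π × 1.425²) = 0.009405. Accumulating E over each segment gives final E = 0.7048.

G0 X-12.00 Y0.00 Z18.24
G1 X-11.09 Y-4.59 E0.0440
G1 X-8.49 Y-8.49 E0.0881
G1 X-4.59 Y-11.09 E0.1322
G1 X0.00 Y-12.00 E0.1762
G1 X4.59 Y-11.09 E0.2202
G1 X8.49 Y-8.49 E0.2643
G1 X11.09 Y-4.59 E0.3084
G1 X12.00 Y0.00 E0.3524
G1 X11.09 Y4.59 E0.3964
G1 X8.49 Y8.49 E0.4405
G1 X4.59 Y11.09 E0.4846
G1 X0.00 Y12.00 E0.5286
G1 X-4.59 Y11.09 E0.5726
G1 X-8.49 Y8.49 E0.6167
G1 X-11.09 Y4.59 E0.6607
G1 X-12.00 Y0.00 E0.7048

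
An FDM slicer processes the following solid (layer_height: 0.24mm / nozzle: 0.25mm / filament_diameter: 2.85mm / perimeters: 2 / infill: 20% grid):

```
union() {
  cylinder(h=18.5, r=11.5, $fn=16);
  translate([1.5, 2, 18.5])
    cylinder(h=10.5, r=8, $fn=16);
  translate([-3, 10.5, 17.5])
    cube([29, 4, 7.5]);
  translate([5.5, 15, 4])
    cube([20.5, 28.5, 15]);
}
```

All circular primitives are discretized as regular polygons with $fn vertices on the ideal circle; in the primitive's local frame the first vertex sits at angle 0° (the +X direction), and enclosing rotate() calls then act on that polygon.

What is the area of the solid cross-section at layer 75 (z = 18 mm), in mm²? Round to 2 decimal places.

1100.54 mm²

At z = 18 mm: the r=11.5 cylinder contributes a regular 16-gon of circumradius 11.5 (area = (16/2)·11.500²·sin(360°/16) = 404.88 mm²); the cylinder at (1.5, 2) is not intersected at this z (z outside [18.5, 29]); the cube at (-3, 10.5) (footprint 29×4) is included at this height (area 116.00 mm²); the cube at (5.5, 15) is present — its section is the full 20.5×28.5 rectangle (area 584.25 mm²); Taking the union: the regions partially overlap — summed areas 1105.13 mm² minus the doubly-counted overlap 4.59 mm² gives 1100.54 mm² — area = 1100.54 mm². Overall, the cross-section has 2 separate islands. Net area = 1100.54 mm².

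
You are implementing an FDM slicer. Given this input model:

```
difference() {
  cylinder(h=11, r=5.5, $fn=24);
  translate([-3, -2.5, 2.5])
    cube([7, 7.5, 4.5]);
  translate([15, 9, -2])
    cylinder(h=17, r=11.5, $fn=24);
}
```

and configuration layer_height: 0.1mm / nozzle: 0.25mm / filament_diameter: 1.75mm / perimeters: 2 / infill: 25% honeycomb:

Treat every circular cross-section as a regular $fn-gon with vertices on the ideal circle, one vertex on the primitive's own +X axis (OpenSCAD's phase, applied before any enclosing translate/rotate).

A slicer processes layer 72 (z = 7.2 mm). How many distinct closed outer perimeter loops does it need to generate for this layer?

1

At z = 7.2 mm: the r=5.5 cylinder contributes a regular 24-gon of circumradius 5.5; the cube at (-3, -2.5) is absent (z outside [2.5, 7]); the r=11.5 cylinder at (15, 9) gives a regular 24-gon of circumradius 11.5 (constant along its height); Subtracting the remaining from the first: starting from the r=5.5 cylinder, the r=11.5 cylinder at (15, 9) misses the remaining region (no effect) — 1 connected region. The result has 1 disconnected region.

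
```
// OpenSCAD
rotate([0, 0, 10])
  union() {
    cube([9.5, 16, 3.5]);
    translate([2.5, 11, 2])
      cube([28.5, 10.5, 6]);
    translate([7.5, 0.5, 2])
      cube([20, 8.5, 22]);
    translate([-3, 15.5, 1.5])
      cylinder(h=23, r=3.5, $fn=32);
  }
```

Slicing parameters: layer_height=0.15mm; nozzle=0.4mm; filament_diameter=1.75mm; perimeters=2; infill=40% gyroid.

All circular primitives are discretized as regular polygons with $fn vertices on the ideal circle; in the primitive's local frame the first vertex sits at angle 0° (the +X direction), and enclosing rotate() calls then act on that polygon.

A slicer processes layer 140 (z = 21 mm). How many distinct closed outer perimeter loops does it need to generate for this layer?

At z = 21 mm: the cube is absent (z outside [0, 3.5]); the cube at (2.5, 11) is not intersected at this z (z outside [2, 8]); the 20×8.5 cube at (7.5, 0.5) contributes its full rectangle; the r=3.5 cylinder at (-3, 15.5) contributes a regular 32-gon of circumradius 3.5; Combining (union): the 2 present regions are separate (no shared area or edge), so areas and boundary lengths simply add and each stays a separate island — 2 connected regions; (rotated 10° about Z; rotation is an isometry so areas/perimeters/island counts are preserved). The result has 2 disconnected regions.

2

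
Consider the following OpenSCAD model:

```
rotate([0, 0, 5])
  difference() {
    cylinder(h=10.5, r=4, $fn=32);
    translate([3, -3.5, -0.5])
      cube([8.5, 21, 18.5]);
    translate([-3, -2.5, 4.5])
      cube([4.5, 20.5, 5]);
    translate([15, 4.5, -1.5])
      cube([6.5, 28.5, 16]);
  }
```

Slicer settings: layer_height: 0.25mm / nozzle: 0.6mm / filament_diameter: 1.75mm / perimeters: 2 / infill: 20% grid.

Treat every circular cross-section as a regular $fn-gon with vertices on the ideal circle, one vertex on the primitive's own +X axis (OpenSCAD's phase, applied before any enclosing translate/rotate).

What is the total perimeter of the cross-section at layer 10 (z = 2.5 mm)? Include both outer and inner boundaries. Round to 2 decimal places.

At z = 2.5 mm: the r=4 cylinder contributes a regular 32-gon of circumradius 4 (perimeter = 2·32·4.000·sin(180°/32) = 25.09 mm); the cube at (3, -3.5) is present — its section is the full 8.5×21 rectangle (perimeter 59.00 mm); the cube at (-3, -2.5) is not intersected at this z (z outside [4.5, 9.5]); the cube at (15, 4.5) is present — its section is the full 6.5×28.5 rectangle (perimeter 70.00 mm); Taking the first minus the rest: starting from the r=4 cylinder, the 8.5×21 cube at (3, -3.5) partially overlaps it — only the 3.55 mm² overlap (of its 178.50 mm²) is removed, clipping the outline; the 6.5×28.5 cube at (15, 4.5) misses the remaining region (no effect) — boundary = 24.60 mm; (whole slice rotated 5° about Z — lengths, areas and connectivity unchanged). Overall, the cross-section is a single solid region. Total boundary length (outer) = 24.60 mm.

24.60 mm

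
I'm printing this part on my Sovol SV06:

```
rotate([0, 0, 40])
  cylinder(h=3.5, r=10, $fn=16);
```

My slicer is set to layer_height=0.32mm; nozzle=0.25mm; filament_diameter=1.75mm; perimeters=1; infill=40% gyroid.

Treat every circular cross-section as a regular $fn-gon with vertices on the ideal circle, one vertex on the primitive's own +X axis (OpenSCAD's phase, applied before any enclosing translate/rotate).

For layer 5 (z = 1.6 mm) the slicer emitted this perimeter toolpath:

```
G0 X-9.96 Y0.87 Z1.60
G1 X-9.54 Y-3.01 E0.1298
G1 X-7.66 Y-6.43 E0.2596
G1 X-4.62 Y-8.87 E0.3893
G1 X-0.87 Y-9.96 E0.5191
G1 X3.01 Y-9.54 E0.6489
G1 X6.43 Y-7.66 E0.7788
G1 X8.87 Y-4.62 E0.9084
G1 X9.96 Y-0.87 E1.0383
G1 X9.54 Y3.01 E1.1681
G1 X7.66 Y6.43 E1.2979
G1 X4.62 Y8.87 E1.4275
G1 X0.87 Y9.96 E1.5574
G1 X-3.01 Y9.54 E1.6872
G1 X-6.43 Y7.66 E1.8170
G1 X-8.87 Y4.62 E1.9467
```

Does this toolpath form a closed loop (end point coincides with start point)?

no

Start point (G0): (-9.96, 0.87). End point (last G1): the path does not return to the start — open.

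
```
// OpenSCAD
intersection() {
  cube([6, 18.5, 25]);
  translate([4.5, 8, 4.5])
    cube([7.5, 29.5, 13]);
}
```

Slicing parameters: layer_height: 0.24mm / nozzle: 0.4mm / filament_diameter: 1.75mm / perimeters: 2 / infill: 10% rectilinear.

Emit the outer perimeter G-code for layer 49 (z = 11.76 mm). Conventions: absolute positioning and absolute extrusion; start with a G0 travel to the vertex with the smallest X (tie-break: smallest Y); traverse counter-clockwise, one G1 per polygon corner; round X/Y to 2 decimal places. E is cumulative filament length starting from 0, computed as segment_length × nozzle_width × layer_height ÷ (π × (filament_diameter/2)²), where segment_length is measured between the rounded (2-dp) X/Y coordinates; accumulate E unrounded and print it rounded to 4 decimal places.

G0 X4.50 Y8.00 Z11.76
G1 X6.00 Y8.00 E0.0599
G1 X6.00 Y18.50 E0.4789
G1 X4.50 Y18.50 E0.5388
G1 X4.50 Y8.00 E0.9579

At z = 11.76 mm: the 6×18.5 cube contributes its full rectangle; the 7.5×29.5 cube at (4.5, 8) contributes its full rectangle; After intersecting: the 7.5×29.5 cube at (4.5, 8) partially overlaps the 6×18.5 cube; clipping to the common part keeps 15.75 mm² — 1 connected region. The outline is a single polygon with 4 vertices. Extrusion per mm of travel: 0.4 × 0.24 / (π × 0.875²) = 0.039912. Accumulating E over each segment gives final E = 0.9579.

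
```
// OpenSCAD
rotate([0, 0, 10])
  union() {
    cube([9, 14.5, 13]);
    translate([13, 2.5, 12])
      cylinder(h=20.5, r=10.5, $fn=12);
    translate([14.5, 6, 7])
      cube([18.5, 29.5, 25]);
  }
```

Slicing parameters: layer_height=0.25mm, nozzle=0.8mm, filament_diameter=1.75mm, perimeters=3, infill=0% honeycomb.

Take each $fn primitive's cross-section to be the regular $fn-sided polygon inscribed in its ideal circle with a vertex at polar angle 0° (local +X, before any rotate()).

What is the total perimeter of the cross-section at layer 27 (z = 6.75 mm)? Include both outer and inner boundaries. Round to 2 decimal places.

At z = 6.75 mm: the cube (footprint 9×14.5) is included at this height (perimeter 47.00 mm); the cylinder at (13, 2.5) is not intersected at this z (z outside [12, 32.5]); the cube at (14.5, 6) does not reach this height (z outside [7, 32]); Taking the union: only the 9×14.5 cube is present, so the union is just that shape — boundary = 47.00 mm; (whole slice rotated 10° about Z — lengths, areas and connectivity unchanged). Overall, the cross-section is a single solid region. Total boundary length (outer) = 47.00 mm.

47.00 mm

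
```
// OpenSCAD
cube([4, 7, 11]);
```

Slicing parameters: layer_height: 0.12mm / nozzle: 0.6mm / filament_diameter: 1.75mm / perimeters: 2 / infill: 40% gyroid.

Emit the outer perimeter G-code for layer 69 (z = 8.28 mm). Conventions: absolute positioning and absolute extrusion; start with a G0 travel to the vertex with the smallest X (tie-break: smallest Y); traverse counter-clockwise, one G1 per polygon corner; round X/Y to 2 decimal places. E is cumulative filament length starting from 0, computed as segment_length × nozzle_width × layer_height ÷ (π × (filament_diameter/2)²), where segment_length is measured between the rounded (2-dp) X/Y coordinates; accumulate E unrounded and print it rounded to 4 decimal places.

G0 X0.00 Y0.00 Z8.28
G1 X4.00 Y0.00 E0.1197
G1 X4.00 Y7.00 E0.3293
G1 X0.00 Y7.00 E0.4490
G1 X0.00 Y0.00 E0.6586

At z = 8.28 mm: the 4×7 cube contributes its full rectangle. The outline is a single polygon with 4 vertices. Extrusion per mm of travel: 0.6 × 0.12 / (π × 0.875²) = 0.029934. Accumulating E over each segment gives final E = 0.6586.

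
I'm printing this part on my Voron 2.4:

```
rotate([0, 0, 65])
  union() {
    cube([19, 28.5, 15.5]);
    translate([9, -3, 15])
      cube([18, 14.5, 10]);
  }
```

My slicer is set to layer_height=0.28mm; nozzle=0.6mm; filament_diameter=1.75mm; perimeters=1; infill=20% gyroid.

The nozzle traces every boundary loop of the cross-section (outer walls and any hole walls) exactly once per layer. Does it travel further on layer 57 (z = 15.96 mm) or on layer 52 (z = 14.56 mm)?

layer 52 (z = 14.56 mm)

Layer 57 (z = 15.96): the cube is absent (z outside [0, 15.5]); the 18×14.5 cube at (9, -3) contributes its full rectangle (perimeter 65.00 mm); Taking the union: only the 18×14.5 cube at (9, -3) is present, so the union is just that shape — boundary = 65.00 mm; (rotated 65° about Z; rotation is an isometry so areas/perimeters/island counts are preserved). So its perimeter = 65.00 mm. Layer 52 (z = 14.56): the cube is present — its section is the full 19×28.5 rectangle (perimeter 95.00 mm); the cube at (9, -3) is not intersected at this z (z outside [15, 25]); Merging all regions: only the 19×28.5 cube is present, so the union is just that shape — boundary = 95.00 mm; (whole slice rotated 65° about Z — lengths, areas and connectivity unchanged). So its perimeter = 95.00 mm. Layer 52 is larger (95.00 vs 65.00 mm).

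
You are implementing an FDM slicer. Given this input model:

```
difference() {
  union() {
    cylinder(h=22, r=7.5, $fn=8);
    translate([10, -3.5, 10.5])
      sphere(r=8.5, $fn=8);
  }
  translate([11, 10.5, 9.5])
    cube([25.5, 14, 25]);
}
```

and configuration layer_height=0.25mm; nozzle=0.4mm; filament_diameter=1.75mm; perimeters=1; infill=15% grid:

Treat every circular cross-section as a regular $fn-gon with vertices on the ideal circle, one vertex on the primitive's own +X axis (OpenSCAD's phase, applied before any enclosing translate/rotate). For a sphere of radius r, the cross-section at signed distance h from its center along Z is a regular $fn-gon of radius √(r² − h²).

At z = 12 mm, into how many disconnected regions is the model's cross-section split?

1

At z = 12 mm: the r=7.5 cylinder gives a regular 8-gon of circumradius 7.5 (constant along its height); the sphere at (10, -3.5): section is a regular 8-gon, circumradius = √(r²−h²) = √(8.5²−1.5²) = 8.367; Combining (union): the regions partially overlap (shared area 32.87 mm²), so overlapping operands fuse into one piece — 1 connected region; the cube at (11, 10.5) (footprint 25.5×14) is included at this height; Taking the first minus the rest: starting from that combined region, the 25.5×14 cube at (11, 10.5) misses the remaining region (no effect) — 1 connected region. The result has 1 disconnected region.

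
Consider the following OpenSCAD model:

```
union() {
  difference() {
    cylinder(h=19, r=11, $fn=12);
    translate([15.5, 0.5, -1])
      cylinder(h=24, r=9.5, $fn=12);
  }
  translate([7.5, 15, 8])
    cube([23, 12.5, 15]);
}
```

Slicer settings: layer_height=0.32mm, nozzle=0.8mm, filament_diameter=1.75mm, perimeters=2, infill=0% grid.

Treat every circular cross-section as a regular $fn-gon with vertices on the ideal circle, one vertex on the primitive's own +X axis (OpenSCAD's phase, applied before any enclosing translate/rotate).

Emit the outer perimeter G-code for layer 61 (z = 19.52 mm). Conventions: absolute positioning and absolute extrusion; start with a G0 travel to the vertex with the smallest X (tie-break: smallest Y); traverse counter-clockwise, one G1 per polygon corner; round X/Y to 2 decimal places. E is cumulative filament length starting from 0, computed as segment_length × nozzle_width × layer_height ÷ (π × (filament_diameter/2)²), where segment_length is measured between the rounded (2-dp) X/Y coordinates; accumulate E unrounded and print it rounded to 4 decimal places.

G0 X7.50 Y15.00 Z19.52
G1 X30.50 Y15.00 E2.4479
G1 X30.50 Y27.50 E3.7784
G1 X7.50 Y27.50 E6.2263
G1 X7.50 Y15.00 E7.5567

At z = 19.52 mm: the cylinder does not reach this height (z outside [0, 19]); the r=9.5 cylinder at (15.5, 0.5) contributes a regular 12-gon of circumradius 9.5; Subtracting the remaining from the first: the first operand is absent here, so nothing remains; the 23×12.5 cube at (7.5, 15) contributes its full rectangle; Combining (union): only the 23×12.5 cube at (7.5, 15) is present, so the union is just that shape — 1 connected region. The outline is a single polygon with 4 vertices. Extrusion per mm of travel: 0.8 × 0.32 / (π × 0.875²) = 0.106432. Accumulating E over each segment gives final E = 7.5567.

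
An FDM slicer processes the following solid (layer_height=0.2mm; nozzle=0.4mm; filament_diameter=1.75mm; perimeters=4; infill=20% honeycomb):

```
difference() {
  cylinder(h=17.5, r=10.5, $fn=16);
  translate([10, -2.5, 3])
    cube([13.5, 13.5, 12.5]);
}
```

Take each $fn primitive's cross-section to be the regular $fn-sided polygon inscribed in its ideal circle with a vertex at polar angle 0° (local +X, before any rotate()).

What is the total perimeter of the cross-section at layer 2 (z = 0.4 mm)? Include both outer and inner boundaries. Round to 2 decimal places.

65.55 mm

At z = 0.4 mm: the cylinder: section is a regular 16-gon, circumradius r=10.5 (perimeter = 2·16·10.500·sin(180°/16) = 65.55 mm); the cube at (10, -2.5) does not reach this height (z outside [3, 15.5]); Taking the first minus the rest: none of the subtracted shapes is present at this height, so the r=10.5 cylinder is unchanged — boundary = 65.55 mm. Overall, the cross-section is a single solid region. Total boundary length (outer) = 65.55 mm.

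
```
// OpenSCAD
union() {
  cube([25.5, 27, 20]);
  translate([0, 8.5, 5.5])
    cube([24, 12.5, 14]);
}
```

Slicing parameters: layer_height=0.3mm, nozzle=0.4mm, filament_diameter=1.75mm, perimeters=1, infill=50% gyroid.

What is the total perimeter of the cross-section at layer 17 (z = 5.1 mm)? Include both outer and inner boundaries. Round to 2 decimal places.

105.00 mm

At z = 5.1 mm: the cube is present — its section is the full 25.5×27 rectangle (perimeter 105.00 mm); the cube at (0, 8.5) does not reach this height (z outside [5.5, 19.5]); Merging all regions: only the 25.5×27 cube is present, so the union is just that shape — boundary = 105.00 mm. Overall, the cross-section is a single solid region. Total boundary length (outer) = 105.00 mm.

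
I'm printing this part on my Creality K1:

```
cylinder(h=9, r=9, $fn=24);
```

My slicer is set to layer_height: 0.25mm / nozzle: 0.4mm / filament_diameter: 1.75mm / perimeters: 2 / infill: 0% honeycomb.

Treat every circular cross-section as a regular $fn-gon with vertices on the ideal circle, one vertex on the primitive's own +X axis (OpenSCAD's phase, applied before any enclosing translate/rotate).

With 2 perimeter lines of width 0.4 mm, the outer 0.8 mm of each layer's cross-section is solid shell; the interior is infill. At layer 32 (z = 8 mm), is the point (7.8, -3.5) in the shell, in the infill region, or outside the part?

shell

At z = 8 mm: the r=9 cylinder gives a regular 24-gon of circumradius 9 (constant along its height). Overall, the cross-section is a single solid region. The nearest boundary edge runs (7.79, -4.50)→(8.69, -2.33); distance from the point to it = 0.38 mm. The point is inside the cross-section, 0.38 mm from the nearest boundary — within the 0.8 mm shell band (2 × 0.4).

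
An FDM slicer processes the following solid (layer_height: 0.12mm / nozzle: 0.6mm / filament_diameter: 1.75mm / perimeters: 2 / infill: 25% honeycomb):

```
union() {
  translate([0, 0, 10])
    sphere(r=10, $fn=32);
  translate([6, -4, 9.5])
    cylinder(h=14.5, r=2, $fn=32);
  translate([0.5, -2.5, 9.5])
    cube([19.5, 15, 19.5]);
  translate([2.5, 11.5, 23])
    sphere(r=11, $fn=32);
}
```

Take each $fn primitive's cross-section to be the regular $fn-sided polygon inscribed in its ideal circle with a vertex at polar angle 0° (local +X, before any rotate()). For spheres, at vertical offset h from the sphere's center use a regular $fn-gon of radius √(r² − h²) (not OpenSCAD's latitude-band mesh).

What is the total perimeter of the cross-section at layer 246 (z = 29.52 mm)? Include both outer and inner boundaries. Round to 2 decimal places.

At z = 29.52 mm: the sphere is absent (|z−center|=19.520 > r=10); the cylinder at (6, -4) is not intersected at this z (z outside [9.5, 24]); the cube at (0.5, -2.5) does not reach this height (z outside [9.5, 29]); the r=11 sphere at (2.5, 11.5) slices to a regular 32-gon of circumradius 8.859 (√(r²−h²) with h=6.52 from center) (perimeter = 2·32·8.859·sin(180°/32) = 55.58 mm); Combining (union): only the r=11 sphere at (2.5, 11.5) is present, so the union is just that shape — boundary = 55.58 mm. Overall, the cross-section is a single solid region. Total boundary length (outer) = 55.58 mm.

55.58 mm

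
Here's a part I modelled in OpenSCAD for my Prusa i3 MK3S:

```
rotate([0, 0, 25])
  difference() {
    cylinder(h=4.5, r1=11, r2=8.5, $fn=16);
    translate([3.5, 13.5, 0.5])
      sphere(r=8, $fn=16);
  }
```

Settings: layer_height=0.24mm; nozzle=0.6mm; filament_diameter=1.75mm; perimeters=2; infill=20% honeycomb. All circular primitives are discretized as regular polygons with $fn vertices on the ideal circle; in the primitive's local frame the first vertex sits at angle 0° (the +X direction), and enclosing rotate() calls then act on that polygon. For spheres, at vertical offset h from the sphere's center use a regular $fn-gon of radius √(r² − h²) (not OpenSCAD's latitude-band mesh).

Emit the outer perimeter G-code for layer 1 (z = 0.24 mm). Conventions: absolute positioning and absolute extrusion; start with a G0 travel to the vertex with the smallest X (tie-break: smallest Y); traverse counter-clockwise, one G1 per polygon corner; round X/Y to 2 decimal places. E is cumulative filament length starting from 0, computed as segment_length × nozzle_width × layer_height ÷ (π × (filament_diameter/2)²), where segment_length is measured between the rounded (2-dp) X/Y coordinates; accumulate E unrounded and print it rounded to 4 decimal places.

At z = 0.24 mm: the cone contributes a regular 16-gon of circumradius 10.867 (interpolated between r1=11 and r2=8.5 at t=0.053); the r=8 sphere at (3.5, 13.5) slices to a regular 16-gon of circumradius 7.996 (√(r²−h²) with h=0.26 from center); After the difference (first − rest): starting from the cone, the r=8 sphere at (3.5, 13.5) partially overlaps it — only the 38.85 mm² overlap (of its 195.73 mm²) is removed, clipping the outline — 1 connected region; (whole slice rotated 25° about Z — lengths, areas and connectivity unchanged). The outline is a single polygon with 19 vertices. Extrusion per mm of travel: 0.6 × 0.24 / (π × 0.875²) = 0.059868. Accumulating E over each segment gives final E = 4.1217.

G0 X-10.86 Y-0.47 Z0.24
G1 X-9.85 Y-4.59 E0.2540
G1 X-7.34 Y-8.01 E0.5079
G1 X-3.72 Y-10.21 E0.7615
G1 X0.47 Y-10.86 E1.0154
G1 X4.59 Y-9.85 E1.2694
G1 X8.01 Y-7.34 E1.5233
G1 X10.21 Y-3.72 E1.7769
G1 X10.86 Y0.47 E2.0308
G1 X9.85 Y4.59 E2.2847
G1 X7.34 Y8.01 E2.5387
G1 X4.30 Y9.86 E2.7518
G1 X3.36 Y8.31 E2.8603
G1 X0.85 Y6.47 E3.0466
G1 X-2.18 Y5.73 E3.2333
G1 X-5.27 Y6.20 E3.4205
G1 X-7.62 Y7.63 E3.5852
G1 X-8.01 Y7.34 E3.6143
G1 X-10.21 Y3.72 E3.8679
G1 X-10.86 Y-0.47 E4.1217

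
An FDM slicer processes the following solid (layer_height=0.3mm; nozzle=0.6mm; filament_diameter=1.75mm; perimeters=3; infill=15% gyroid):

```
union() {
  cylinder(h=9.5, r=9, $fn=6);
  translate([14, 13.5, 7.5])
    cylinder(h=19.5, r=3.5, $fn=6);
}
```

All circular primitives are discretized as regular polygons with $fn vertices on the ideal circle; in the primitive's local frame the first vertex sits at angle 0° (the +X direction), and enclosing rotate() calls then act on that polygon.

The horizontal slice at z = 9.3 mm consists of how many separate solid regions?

At z = 9.3 mm: the r=9 cylinder contributes a regular 6-gon of circumradius 9; the r=3.5 cylinder at (14, 13.5) contributes a regular 6-gon of circumradius 3.5; Combining (union): the 2 present regions are separate (no shared area or edge), so areas and boundary lengths simply add and each stays a separate island — 2 connected regions. The result has 2 disconnected regions.

2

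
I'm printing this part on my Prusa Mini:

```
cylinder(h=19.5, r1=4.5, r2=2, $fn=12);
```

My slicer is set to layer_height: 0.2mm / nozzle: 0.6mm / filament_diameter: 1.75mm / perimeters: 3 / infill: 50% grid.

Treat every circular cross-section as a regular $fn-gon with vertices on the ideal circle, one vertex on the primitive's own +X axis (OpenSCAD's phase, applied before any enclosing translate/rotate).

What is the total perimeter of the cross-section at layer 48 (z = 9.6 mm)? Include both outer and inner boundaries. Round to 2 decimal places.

20.31 mm

At z = 9.6 mm: the cone contributes a regular 12-gon of circumradius 3.269 (interpolated between r1=4.5 and r2=2 at t=0.492) (perimeter = 2·12·3.269·sin(180°/12) = 20.31 mm). Overall, the cross-section is a single solid region. Total boundary length (outer) = 20.31 mm.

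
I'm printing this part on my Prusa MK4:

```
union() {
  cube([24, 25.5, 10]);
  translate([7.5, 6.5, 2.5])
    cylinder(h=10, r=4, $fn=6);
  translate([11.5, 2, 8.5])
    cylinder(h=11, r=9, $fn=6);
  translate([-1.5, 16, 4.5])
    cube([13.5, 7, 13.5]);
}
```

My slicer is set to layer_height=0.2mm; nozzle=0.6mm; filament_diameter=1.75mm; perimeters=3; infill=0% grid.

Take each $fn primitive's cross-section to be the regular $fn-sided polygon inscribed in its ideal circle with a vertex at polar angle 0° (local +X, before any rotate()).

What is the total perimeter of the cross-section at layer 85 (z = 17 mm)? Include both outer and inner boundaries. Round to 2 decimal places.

At z = 17 mm: the cube is not intersected at this z (z outside [0, 10]); the cylinder at (7.5, 6.5) does not reach this height (z outside [2.5, 12.5]); the r=9 cylinder at (11.5, 2) contributes a regular 6-gon of circumradius 9 (perimeter = 2·6·9.000·sin(180°/6) = 54.00 mm); the cube at (-1.5, 16) is present — its section is the full 13.5×7 rectangle (perimeter 41.00 mm); Merging all regions: the 2 present regions are separate (no shared area or edge), so areas and boundary lengths simply add and each stays a separate island — boundary = 95.00 mm. Overall, the cross-section has 2 separate islands. Total boundary length (outer) = 95.00 mm.

95.00 mm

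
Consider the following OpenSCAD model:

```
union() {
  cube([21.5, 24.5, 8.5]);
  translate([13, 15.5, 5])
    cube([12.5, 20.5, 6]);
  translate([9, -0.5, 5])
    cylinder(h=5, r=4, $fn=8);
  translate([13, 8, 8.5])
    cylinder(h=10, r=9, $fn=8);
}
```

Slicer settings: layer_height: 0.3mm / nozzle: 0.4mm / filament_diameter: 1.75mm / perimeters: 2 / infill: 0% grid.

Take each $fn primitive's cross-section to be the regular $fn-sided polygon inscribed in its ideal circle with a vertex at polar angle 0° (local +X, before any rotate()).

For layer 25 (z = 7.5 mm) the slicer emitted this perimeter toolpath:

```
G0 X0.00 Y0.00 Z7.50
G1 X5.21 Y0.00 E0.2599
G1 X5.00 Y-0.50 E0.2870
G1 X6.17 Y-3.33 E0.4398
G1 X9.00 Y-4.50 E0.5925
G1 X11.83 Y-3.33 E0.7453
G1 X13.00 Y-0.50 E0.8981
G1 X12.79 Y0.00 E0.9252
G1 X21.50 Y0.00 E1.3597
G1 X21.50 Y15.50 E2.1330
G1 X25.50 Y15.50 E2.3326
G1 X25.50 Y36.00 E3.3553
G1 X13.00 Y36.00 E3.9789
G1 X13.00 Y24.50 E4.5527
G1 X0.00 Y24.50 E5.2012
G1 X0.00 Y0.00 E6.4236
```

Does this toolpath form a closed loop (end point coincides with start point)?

yes

Start point (G0): (0.00, 0.00). End point (last G1): the path returns to the start — closed.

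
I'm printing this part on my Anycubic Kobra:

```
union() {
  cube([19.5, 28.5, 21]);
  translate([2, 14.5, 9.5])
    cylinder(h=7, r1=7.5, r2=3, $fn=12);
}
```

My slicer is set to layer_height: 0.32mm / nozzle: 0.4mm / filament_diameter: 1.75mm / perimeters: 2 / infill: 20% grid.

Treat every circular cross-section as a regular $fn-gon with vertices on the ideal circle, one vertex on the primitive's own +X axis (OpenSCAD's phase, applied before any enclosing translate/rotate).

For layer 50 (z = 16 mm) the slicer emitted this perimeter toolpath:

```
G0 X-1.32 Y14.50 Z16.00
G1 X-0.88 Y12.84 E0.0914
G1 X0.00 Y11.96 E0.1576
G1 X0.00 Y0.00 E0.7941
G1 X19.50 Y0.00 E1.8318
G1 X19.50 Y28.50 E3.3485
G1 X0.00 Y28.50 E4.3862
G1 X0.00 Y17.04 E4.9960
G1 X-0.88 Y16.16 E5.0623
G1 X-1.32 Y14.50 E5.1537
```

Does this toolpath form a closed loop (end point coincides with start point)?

yes

Start point (G0): (-1.32, 14.50). End point (last G1): the path returns to the start — closed.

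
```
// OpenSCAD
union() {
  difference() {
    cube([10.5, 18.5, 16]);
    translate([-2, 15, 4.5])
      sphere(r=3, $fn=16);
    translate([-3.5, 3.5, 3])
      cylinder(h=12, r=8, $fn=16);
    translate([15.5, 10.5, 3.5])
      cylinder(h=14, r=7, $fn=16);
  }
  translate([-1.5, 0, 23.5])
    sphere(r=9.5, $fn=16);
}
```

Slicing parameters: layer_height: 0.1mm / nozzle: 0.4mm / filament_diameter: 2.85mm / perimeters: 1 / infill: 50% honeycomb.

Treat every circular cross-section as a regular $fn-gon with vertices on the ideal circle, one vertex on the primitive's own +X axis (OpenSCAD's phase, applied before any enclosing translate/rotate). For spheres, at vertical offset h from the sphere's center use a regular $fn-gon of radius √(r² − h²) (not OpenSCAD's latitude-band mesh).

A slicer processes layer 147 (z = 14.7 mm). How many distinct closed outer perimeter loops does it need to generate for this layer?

2

At z = 14.7 mm: the cube (footprint 10.5×18.5) is included at this height; the sphere at (-2, 15) does not reach this height (|z−center|=10.200 > r=3); the r=8 cylinder at (-3.5, 3.5) gives a regular 16-gon of circumradius 8 (constant along its height); the r=7 cylinder at (15.5, 10.5) gives a regular 16-gon of circumradius 7 (constant along its height); Taking the first minus the rest: starting from the 10.5×18.5 cube, the r=8 cylinder at (-3.5, 3.5) partially overlaps it — only the 36.73 mm² overlap (of its 195.93 mm²) is removed, clipping the outline; the r=7 cylinder at (15.5, 10.5) partially overlaps it — only the 12.51 mm² overlap (of its 150.01 mm²) is removed, clipping the outline — 1 connected region; the r=9.5 sphere at (-1.5, 0) contributes a regular 16-gon of circumradius √(9.5²−8.8²) = 3.579; Merging all regions: the 2 present regions are separate (no shared area or edge), so areas and boundary lengths simply add and each stays a separate island — 2 connected regions. The result has 2 disconnected regions.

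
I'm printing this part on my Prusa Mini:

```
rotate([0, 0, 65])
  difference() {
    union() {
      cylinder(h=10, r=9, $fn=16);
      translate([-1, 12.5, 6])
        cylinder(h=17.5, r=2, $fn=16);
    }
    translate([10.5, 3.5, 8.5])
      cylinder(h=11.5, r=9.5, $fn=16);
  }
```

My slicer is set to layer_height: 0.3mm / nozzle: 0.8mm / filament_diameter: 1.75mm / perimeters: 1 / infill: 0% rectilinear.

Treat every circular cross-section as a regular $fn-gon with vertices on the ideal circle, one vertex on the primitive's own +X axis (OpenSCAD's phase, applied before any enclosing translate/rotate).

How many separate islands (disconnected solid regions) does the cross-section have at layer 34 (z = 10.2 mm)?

At z = 10.2 mm: the cylinder is not intersected at this z (z outside [0, 10]); the r=2 cylinder at (-1, 12.5) gives a regular 16-gon of circumradius 2 (constant along its height); Merging all regions: only the r=2 cylinder at (-1, 12.5) is present, so the union is just that shape — 1 connected region; the r=9.5 cylinder at (10.5, 3.5) contributes a regular 16-gon of circumradius 9.5; Subtracting the remaining from the first: starting from the result so far, the r=9.5 cylinder at (10.5, 3.5) misses the remaining region (no effect) — 1 connected region; (rotated 65° about Z; rotation is an isometry so areas/perimeters/island counts are preserved). Overall, the cross-section is a single solid region. Island count = 1.

1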